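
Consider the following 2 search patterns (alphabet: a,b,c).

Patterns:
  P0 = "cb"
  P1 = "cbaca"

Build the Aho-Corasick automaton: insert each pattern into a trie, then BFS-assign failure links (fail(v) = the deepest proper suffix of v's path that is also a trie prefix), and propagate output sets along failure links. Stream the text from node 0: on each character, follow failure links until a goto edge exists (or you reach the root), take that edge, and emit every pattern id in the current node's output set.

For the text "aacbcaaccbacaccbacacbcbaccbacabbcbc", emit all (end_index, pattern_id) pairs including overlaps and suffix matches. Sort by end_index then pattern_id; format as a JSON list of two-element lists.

Construct AC machine:
Trie (insert patterns):
  n0 'ε': c→1
  n1 'c': b→2
  n2 'cb': a→3  ←P0
  n3 'cba': c→4
  n4 'cbac': a→5
  n5 'cbaca': ·  ←P1

Failure links (BFS by depth):
  fail(1) 'c': from fail(0)=0 chase 'c': 0 ⇒ 0;  out=∅∪out(0)=∅
  fail(2) 'cb': from fail(1)=0 chase 'b': 0 ⇒ 0;  out={0}∪out(0)={0}
  fail(3) 'cba': from fail(2)=0 chase 'a': 0 ⇒ 0;  out=∅∪out(0)=∅
  fail(4) 'cbac': from fail(3)=0 chase 'c': 0 ⇒ 1;  out=∅∪out(1)=∅
  fail(5) 'cbaca': from fail(4)=1 chase 'a': 1→0 ⇒ 0;  out={1}∪out(0)={1}

Run:
[0] read 'a'  n0⇒n0
[1] read 'a'  n0⇒n0
[2] read 'c'  n0⇒n1
[3] read 'b'  n1⇒n2  emit P0@[2:3]
[4] read 'c'  n2⇒n1 (fail-walked)
[5] read 'a'  n1⇒n0 (fail-walked)
[6] read 'a'  n0⇒n0
[7] read 'c'  n0⇒n1
[8] read 'c'  n1⇒n1 (fail-walked)
[9] read 'b'  n1⇒n2  emit P0@[8:9]
[10] read 'a'  n2⇒n3
[11] read 'c'  n3⇒n4
[12] read 'a'  n4⇒n5  emit P1@[8:12]
[13] read 'c'  n5⇒n1 (fail-walked)
[14] read 'c'  n1⇒n1 (fail-walked)
[15] read 'b'  n1⇒n2  emit P0@[14:15]
[16] read 'a'  n2⇒n3
[17] read 'c'  n3⇒n4
[18] read 'a'  n4⇒n5  emit P1@[14:18]
[19] read 'c'  n5⇒n1 (fail-walked)
[20] read 'b'  n1⇒n2  emit P0@[19:20]
[21] read 'c'  n2⇒n1 (fail-walked)
[22] read 'b'  n1⇒n2  emit P0@[21:22]
[23] read 'a'  n2⇒n3
[24] read 'c'  n3⇒n4
[25] read 'c'  n4⇒n1 (fail-walked)
[26] read 'b'  n1⇒n2  emit P0@[25:26]
[27] read 'a'  n2⇒n3
[28] read 'c'  n3⇒n4
[29] read 'a'  n4⇒n5  emit P1@[25:29]
[30] read 'b'  n5⇒n0 (fail-walked)
[31] read 'b'  n0⇒n0
[32] read 'c'  n0⇒n1
[33] read 'b'  n1⇒n2  emit P0@[32:33]
[34] read 'c'  n2⇒n1 (fail-walked)

All matches (sorted): [[3,0],[9,0],[12,1],[15,0],[18,1],[20,0],[22,0],[26,0],[29,1],[33,0]]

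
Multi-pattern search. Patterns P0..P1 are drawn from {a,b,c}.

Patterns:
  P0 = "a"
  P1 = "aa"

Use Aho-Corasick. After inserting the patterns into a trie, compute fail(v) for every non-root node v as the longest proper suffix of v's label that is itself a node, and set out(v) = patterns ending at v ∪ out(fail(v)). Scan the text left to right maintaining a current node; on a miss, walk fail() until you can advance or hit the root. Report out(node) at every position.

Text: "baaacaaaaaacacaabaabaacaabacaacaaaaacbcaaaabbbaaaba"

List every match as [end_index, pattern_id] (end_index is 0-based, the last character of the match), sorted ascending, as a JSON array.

Build automaton:
Trie nodes:
  0='ε' goto a→1
  1='a' goto a→2  [P0 ends]
  2='aa' goto ·  [P1 ends]

BFS fail/out derivation:
  fail(1) 'a': from fail(0)=0 chase 'a': 0 ⇒ 0;  out={0}∪out(0)={0}
  fail(2) 'aa': from fail(1)=0 chase 'a': 0 ⇒ 1;  out={1}∪out(1)={0,1}

Text stream:
[0] read 'b'  n0⇒n0
[1] read 'a'  n0⇒n1  ** P0@[1:1]
[2] read 'a'  n1⇒n2  ** P0@[2:2],P1@[1:2]
[3] read 'a'  n2⇒n2 ·f  ** P0@[3:3],P1@[2:3]
[4] read 'c'  n2⇒n0 ·f
[5] read 'a'  n0⇒n1  ** P0@[5:5]
[6] read 'a'  n1⇒n2  ** P0@[6:6],P1@[5:6]
[7] read 'a'  n2⇒n2 ·f  ** P0@[7:7],P1@[6:7]
[8] read 'a'  n2⇒n2 ·f  ** P0@[8:8],P1@[7:8]
[9] read 'a'  n2⇒n2 ·f  ** P0@[9:9],P1@[8:9]
[10] read 'a'  n2⇒n2 ·f  ** P0@[10:10],P1@[9:10]
[11] read 'c'  n2⇒n0 ·f
[12] read 'a'  n0⇒n1  ** P0@[12:12]
[13] read 'c'  n1⇒n0 ·f
[14] read 'a'  n0⇒n1  ** P0@[14:14]
[15] read 'a'  n1⇒n2  ** P0@[15:15],P1@[14:15]
[16] read 'b'  n2⇒n0 ·f
[17] read 'a'  n0⇒n1  ** P0@[17:17]
[18] read 'a'  n1⇒n2  ** P0@[18:18],P1@[17:18]
[19] read 'b'  n2⇒n0 ·f
[20] read 'a'  n0⇒n1  ** P0@[20:20]
[21] read 'a'  n1⇒n2  ** P0@[21:21],P1@[20:21]
[22] read 'c'  n2⇒n0 ·f
[23] read 'a'  n0⇒n1  ** P0@[23:23]
[24] read 'a'  n1⇒n2  ** P0@[24:24],P1@[23:24]
[25] read 'b'  n2⇒n0 ·f
[26] read 'a'  n0⇒n1  ** P0@[26:26]
[27] read 'c'  n1⇒n0 ·f
[28] read 'a'  n0⇒n1  ** P0@[28:28]
[29] read 'a'  n1⇒n2  ** P0@[29:29],P1@[28:29]
[30] read 'c'  n2⇒n0 ·f
[31] read 'a'  n0⇒n1  ** P0@[31:31]
[32] read 'a'  n1⇒n2  ** P0@[32:32],P1@[31:32]
[33] read 'a'  n2⇒n2 ·f  ** P0@[33:33],P1@[32:33]
[34] read 'a'  n2⇒n2 ·f  ** P0@[34:34],P1@[33:34]
[35] read 'a'  n2⇒n2 ·f  ** P0@[35:35],P1@[34:35]
[36] read 'c'  n2⇒n0 ·f
[37] read 'b'  n0⇒n0
[38] read 'c'  n0⇒n0
[39] read 'a'  n0⇒n1  ** P0@[39:39]
[40] read 'a'  n1⇒n2  ** P0@[40:40],P1@[39:40]
[41] read 'a'  n2⇒n2 ·f  ** P0@[41:41],P1@[40:41]
[42] read 'a'  n2⇒n2 ·f  ** P0@[42:42],P1@[41:42]
[43] read 'b'  n2⇒n0 ·f
[44] read 'b'  n0⇒n0
[45] read 'b'  n0⇒n0
[46] read 'a'  n0⇒n1  ** P0@[46:46]
[47] read 'a'  n1⇒n2  ** P0@[47:47],P1@[46:47]
[48] read 'a'  n2⇒n2 ·f  ** P0@[48:48],P1@[47:48]
[49] read 'b'  n2⇒n0 ·f
[50] read 'a'  n0⇒n1  ** P0@[50:50]

All matches (sorted): [[1,0],[2,0],[2,1],[3,0],[3,1],[5,0],[6,0],[6,1],[7,0],[7,1],[8,0],[8,1],[9,0],[9,1],[10,0],[10,1],[12,0],[14,0],[15,0],[15,1],[17,0],[18,0],[18,1],[20,0],[21,0],[21,1],[23,0],[24,0],[24,1],[26,0],[28,0],[29,0],[29,1],[31,0],[32,0],[32,1],[33,0],[33,1],[34,0],[34,1],[35,0],[35,1],[39,0],[40,0],[40,1],[41,0],[41,1],[42,0],[42,1],[46,0],[47,0],[47,1],[48,0],[48,1],[50,0]]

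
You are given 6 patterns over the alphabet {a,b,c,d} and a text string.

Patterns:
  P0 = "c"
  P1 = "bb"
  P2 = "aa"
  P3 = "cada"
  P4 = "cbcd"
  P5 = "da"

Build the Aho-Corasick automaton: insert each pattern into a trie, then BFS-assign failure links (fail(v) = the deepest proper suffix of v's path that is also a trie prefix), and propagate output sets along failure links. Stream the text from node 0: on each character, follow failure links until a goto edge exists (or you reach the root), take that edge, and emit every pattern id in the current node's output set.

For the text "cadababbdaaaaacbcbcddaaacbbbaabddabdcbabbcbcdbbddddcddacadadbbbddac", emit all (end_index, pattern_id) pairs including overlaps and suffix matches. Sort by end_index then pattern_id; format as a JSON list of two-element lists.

Build automaton:
Trie (insert patterns):
  0='ε' goto a→4 b→2 c→1 d→12
  1='c' goto a→6 b→9  [P0 ends]
  2='b' goto b→3
  3='bb' goto ·  [P1 ends]
  4='a' goto a→5
  5='aa' goto ·  [P2 ends]
  6='ca' goto d→7
  7='cad' goto a→8
  8='cada' goto ·  [P3 ends]
  9='cb' goto c→10
  10='cbc' goto d→11
  11='cbcd' goto ·  [P4 ends]
  12='d' goto a→13
  13='da' goto ·  [P5 ends]

BFS fail/out derivation:
  fail(1) 'c': from fail(0)=0 chase 'c': 0 ⇒ 0;  out={0}∪out(0)={0}
  fail(2) 'b': from fail(0)=0 chase 'b': 0 ⇒ 0;  out=∅∪out(0)=∅
  fail(4) 'a': from fail(0)=0 chase 'a': 0 ⇒ 0;  out=∅∪out(0)=∅
  fail(12) 'd': from fail(0)=0 chase 'd': 0 ⇒ 0;  out=∅∪out(0)=∅
  fail(3) 'bb': from fail(2)=0 chase 'b': 0 ⇒ 2;  out={1}∪out(2)={1}
  fail(5) 'aa': from fail(4)=0 chase 'a': 0 ⇒ 4;  out={2}∪out(4)={2}
  fail(6) 'ca': from fail(1)=0 chase 'a': 0 ⇒ 4;  out=∅∪out(4)=∅
  fail(9) 'cb': from fail(1)=0 chase 'b': 0 ⇒ 2;  out=∅∪out(2)=∅
  fail(13) 'da': from fail(12)=0 chase 'a': 0 ⇒ 4;  out={5}∪out(4)={5}
  fail(7) 'cad': from fail(6)=4 chase 'd': 4→0 ⇒ 12;  out=∅∪out(12)=∅
  fail(10) 'cbc': from fail(9)=2 chase 'c': 2→0 ⇒ 1;  out=∅∪out(1)={0}
  fail(8) 'cada': from fail(7)=12 chase 'a': 12 ⇒ 13;  out={3}∪out(13)={3,5}
  fail(11) 'cbcd': from fail(10)=1 chase 'd': 1→0 ⇒ 12;  out={4}∪out(12)={4}

Text stream:
i=0 'c': node 0→1  → match P0@[0:0]
i=1 'a': node 1→6
i=2 'd': node 6→7
i=3 'a': node 7→8  → match P3@[0:3],P5@[2:3]
i=4 'b': node 8→2 (via fail)
i=5 'a': node 2→4 (via fail)
i=6 'b': node 4→2 (via fail)
i=7 'b': node 2→3  → match P1@[6:7]
i=8 'd': node 3→12 (via fail)
i=9 'a': node 12→13  → match P5@[8:9]
i=10 'a': node 13→5 (via fail)  → match P2@[9:10]
i=11 'a': node 5→5 (via fail)  → match P2@[10:11]
i=12 'a': node 5→5 (via fail)  → match P2@[11:12]
i=13 'a': node 5→5 (via fail)  → match P2@[12:13]
i=14 'c': node 5→1 (via fail)  → match P0@[14:14]
i=15 'b': node 1→9
i=16 'c': node 9→10  → match P0@[16:16]
i=17 'b': node 10→9 (via fail)
i=18 'c': node 9→10  → match P0@[18:18]
i=19 'd': node 10→11  → match P4@[16:19]
i=20 'd': node 11→12 (via fail)
i=21 'a': node 12→13  → match P5@[20:21]
i=22 'a': node 13→5 (via fail)  → match P2@[21:22]
i=23 'a': node 5→5 (via fail)  → match P2@[22:23]
i=24 'c': node 5→1 (via fail)  → match P0@[24:24]
i=25 'b': node 1→9
i=26 'b': node 9→3 (via fail)  → match P1@[25:26]
i=27 'b': node 3→3 (via fail)  → match P1@[26:27]
i=28 'a': node 3→4 (via fail)
i=29 'a': node 4→5  → match P2@[28:29]
i=30 'b': node 5→2 (via fail)
i=31 'd': node 2→12 (via fail)
i=32 'd': node 12→12 (via fail)
i=33 'a': node 12→13  → match P5@[32:33]
i=34 'b': node 13→2 (via fail)
i=35 'd': node 2→12 (via fail)
i=36 'c': node 12→1 (via fail)  → match P0@[36:36]
i=37 'b': node 1→9
i=38 'a': node 9→4 (via fail)
i=39 'b': node 4→2 (via fail)
i=40 'b': node 2→3  → match P1@[39:40]
i=41 'c': node 3→1 (via fail)  → match P0@[41:41]
i=42 'b': node 1→9
i=43 'c': node 9→10  → match P0@[43:43]
i=44 'd': node 10→11  → match P4@[41:44]
i=45 'b': node 11→2 (via fail)
i=46 'b': node 2→3  → match P1@[45:46]
i=47 'd': node 3→12 (via fail)
i=48 'd': node 12→12 (via fail)
i=49 'd': node 12→12 (via fail)
i=50 'd': node 12→12 (via fail)
i=51 'c': node 12→1 (via fail)  → match P0@[51:51]
i=52 'd': node 1→12 (via fail)
i=53 'd': node 12→12 (via fail)
i=54 'a': node 12→13  → match P5@[53:54]
i=55 'c': node 13→1 (via fail)  → match P0@[55:55]
i=56 'a': node 1→6
i=57 'd': node 6→7
i=58 'a': node 7→8  → match P3@[55:58],P5@[57:58]
i=59 'd': node 8→12 (via fail)
i=60 'b': node 12→2 (via fail)
i=61 'b': node 2→3  → match P1@[60:61]
i=62 'b': node 3→3 (via fail)  → match P1@[61:62]
i=63 'd': node 3→12 (via fail)
i=64 'd': node 12→12 (via fail)
i=65 'a': node 12→13  → match P5@[64:65]
i=66 'c': node 13→1 (via fail)  → match P0@[66:66]

Result: [[0,0],[3,3],[3,5],[7,1],[9,5],[10,2],[11,2],[12,2],[13,2],[14,0],[16,0],[18,0],[19,4],[21,5],[22,2],[23,2],[24,0],[26,1],[27,1],[29,2],[33,5],[36,0],[40,1],[41,0],[43,0],[44,4],[46,1],[51,0],[54,5],[55,0],[58,3],[58,5],[61,1],[62,1],[65,5],[66,0]]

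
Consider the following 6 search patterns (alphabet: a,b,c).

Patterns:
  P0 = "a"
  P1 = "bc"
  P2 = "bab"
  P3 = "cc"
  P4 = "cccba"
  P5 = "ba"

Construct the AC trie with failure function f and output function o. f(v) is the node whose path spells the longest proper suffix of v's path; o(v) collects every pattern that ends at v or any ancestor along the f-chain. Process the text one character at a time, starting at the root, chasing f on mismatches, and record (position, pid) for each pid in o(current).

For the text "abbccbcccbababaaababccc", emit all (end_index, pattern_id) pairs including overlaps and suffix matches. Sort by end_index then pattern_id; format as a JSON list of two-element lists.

Build automaton:
Trie nodes:
  0='ε' goto a→1 b→2 c→6
  1='a' goto ·  [P0 ends]
  2='b' goto a→4 c→3
  3='bc' goto ·  [P1 ends]
  4='ba' goto b→5  [P5 ends]
  5='bab' goto ·  [P2 ends]
  6='c' goto c→7
  7='cc' goto c→8  [P3 ends]
  8='ccc' goto b→9
  9='cccb' goto a→10
  10='cccba' goto ·  [P4 ends]

Failure links (BFS by depth):
  n1('a'): parent n0 fail=0; on 'a' 0 → fail=0;  out {0}∪∅={0}
  n2('b'): parent n0 fail=0; on 'b' 0 → fail=0;  out ∅∪∅=∅
  n6('c'): parent n0 fail=0; on 'c' 0 → fail=0;  out ∅∪∅=∅
  n3('bc'): parent n2 fail=0; on 'c' 0 → fail=6;  out {1}∪∅={1}
  n4('ba'): parent n2 fail=0; on 'a' 0 → fail=1;  out {5}∪{0}={0,5}
  n7('cc'): parent n6 fail=0; on 'c' 0 → fail=6;  out {3}∪∅={3}
  n5('bab'): parent n4 fail=1; on 'b' 1→0 → fail=2;  out {2}∪∅={2}
  n8('ccc'): parent n7 fail=6; on 'c' 6 → fail=7;  out ∅∪{3}={3}
  n9('cccb'): parent n8 fail=7; on 'b' 7→6→0 → fail=2;  out ∅∪∅=∅
  n10('cccba'): parent n9 fail=2; on 'a' 2 → fail=4;  out {4}∪{0,5}={0,4,5}

Text stream:
[0] read 'a'  n0⇒n1  → match P0@[0:0]
[1] read 'b'  n1⇒n2 (via fail)
[2] read 'b'  n2⇒n2 (via fail)
[3] read 'c'  n2⇒n3  → match P1@[2:3]
[4] read 'c'  n3⇒n7 (via fail)  → match P3@[3:4]
[5] read 'b'  n7⇒n2 (via fail)
[6] read 'c'  n2⇒n3  → match P1@[5:6]
[7] read 'c'  n3⇒n7 (via fail)  → match P3@[6:7]
[8] read 'c'  n7⇒n8  → match P3@[7:8]
[9] read 'b'  n8⇒n9
[10] read 'a'  n9⇒n10  → match P0@[10:10],P4@[6:10],P5@[9:10]
[11] read 'b'  n10⇒n5 (via fail)  → match P2@[9:11]
[12] read 'a'  n5⇒n4 (via fail)  → match P0@[12:12],P5@[11:12]
[13] read 'b'  n4⇒n5  → match P2@[11:13]
[14] read 'a'  n5⇒n4 (via fail)  → match P0@[14:14],P5@[13:14]
[15] read 'a'  n4⇒n1 (via fail)  → match P0@[15:15]
[16] read 'a'  n1⇒n1 (via fail)  → match P0@[16:16]
[17] read 'b'  n1⇒n2 (via fail)
[18] read 'a'  n2⇒n4  → match P0@[18:18],P5@[17:18]
[19] read 'b'  n4⇒n5  → match P2@[17:19]
[20] read 'c'  n5⇒n3 (via fail)  → match P1@[19:20]
[21] read 'c'  n3⇒n7 (via fail)  → match P3@[20:21]
[22] read 'c'  n7⇒n8  → match P3@[21:22]

Matches: [[0,0],[3,1],[4,3],[6,1],[7,3],[8,3],[10,0],[10,4],[10,5],[11,2],[12,0],[12,5],[13,2],[14,0],[14,5],[15,0],[16,0],[18,0],[18,5],[19,2],[20,1],[21,3],[22,3]]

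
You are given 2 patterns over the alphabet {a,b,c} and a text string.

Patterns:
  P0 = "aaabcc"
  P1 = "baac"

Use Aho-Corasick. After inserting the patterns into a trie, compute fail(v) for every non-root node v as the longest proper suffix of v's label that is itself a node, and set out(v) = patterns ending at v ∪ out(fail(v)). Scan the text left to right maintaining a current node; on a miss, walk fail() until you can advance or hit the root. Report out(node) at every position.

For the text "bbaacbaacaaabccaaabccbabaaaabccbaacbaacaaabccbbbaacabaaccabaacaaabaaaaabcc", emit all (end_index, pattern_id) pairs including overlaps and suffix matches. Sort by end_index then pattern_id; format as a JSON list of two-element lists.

Build:
Trie (insert patterns):
  n0 'ε': a→1 b→7
  n1 'a': a→2
  n2 'aa': a→3
  n3 'aaa': b→4
  n4 'aaab': c→5
  n5 'aaabc': c→6
  n6 'aaabcc': ·  [P0 ends]
  n7 'b': a→8
  n8 'ba': a→9
  n9 'baa': c→10
  n10 'baac': ·  [P1 ends]

BFS fail/out derivation:
  n1('a'): parent n0 fail=0; on 'a' 0 → fail=0;  out ∅∪∅=∅
  n7('b'): parent n0 fail=0; on 'b' 0 → fail=0;  out ∅∪∅=∅
  n2('aa'): parent n1 fail=0; on 'a' 0 → fail=1;  out ∅∪∅=∅
  n8('ba'): parent n7 fail=0; on 'a' 0 → fail=1;  out ∅∪∅=∅
  n3('aaa'): parent n2 fail=1; on 'a' 1 → fail=2;  out ∅∪∅=∅
  n9('baa'): parent n8 fail=1; on 'a' 1 → fail=2;  out ∅∪∅=∅
  n4('aaab'): parent n3 fail=2; on 'b' 2→1→0 → fail=7;  out ∅∪∅=∅
  n10('baac'): parent n9 fail=2; on 'c' 2→1→0 → fail=0;  out {1}∪∅={1}
  n5('aaabc'): parent n4 fail=7; on 'c' 7→0 → fail=0;  out ∅∪∅=∅
  n6('aaabcc'): parent n5 fail=0; on 'c' 0 → fail=0;  out {0}∪∅={0}

Text stream:
i=0 'b': node 0→7
i=1 'b': node 7→7 ·f
i=2 'a': node 7→8
i=3 'a': node 8→9
i=4 'c': node 9→10  ** P1@[1:4]
i=5 'b': node 10→7 ·f
i=6 'a': node 7→8
i=7 'a': node 8→9
i=8 'c': node 9→10  ** P1@[5:8]
i=9 'a': node 10→1 ·f
i=10 'a': node 1→2
i=11 'a': node 2→3
i=12 'b': node 3→4
i=13 'c': node 4→5
i=14 'c': node 5→6  ** P0@[9:14]
i=15 'a': node 6→1 ·f
i=16 'a': node 1→2
i=17 'a': node 2→3
i=18 'b': node 3→4
i=19 'c': node 4→5
i=20 'c': node 5→6  ** P0@[15:20]
i=21 'b': node 6→7 ·f
i=22 'a': node 7→8
i=23 'b': node 8→7 ·f
i=24 'a': node 7→8
i=25 'a': node 8→9
i=26 'a': node 9→3 ·f
i=27 'a': node 3→3 ·f
i=28 'b': node 3→4
i=29 'c': node 4→5
i=30 'c': node 5→6  ** P0@[25:30]
i=31 'b': node 6→7 ·f
i=32 'a': node 7→8
i=33 'a': node 8→9
i=34 'c': node 9→10  ** P1@[31:34]
i=35 'b': node 10→7 ·f
i=36 'a': node 7→8
i=37 'a': node 8→9
i=38 'c': node 9→10  ** P1@[35:38]
i=39 'a': node 10→1 ·f
i=40 'a': node 1→2
i=41 'a': node 2→3
i=42 'b': node 3→4
i=43 'c': node 4→5
i=44 'c': node 5→6  ** P0@[39:44]
i=45 'b': node 6→7 ·f
i=46 'b': node 7→7 ·f
i=47 'b': node 7→7 ·f
i=48 'a': node 7→8
i=49 'a': node 8→9
i=50 'c': node 9→10  ** P1@[47:50]
i=51 'a': node 10→1 ·f
i=52 'b': node 1→7 ·f
i=53 'a': node 7→8
i=54 'a': node 8→9
i=55 'c': node 9→10  ** P1@[52:55]
i=56 'c': node 10→0 ·f
i=57 'a': node 0→1
i=58 'b': node 1→7 ·f
i=59 'a': node 7→8
i=60 'a': node 8→9
i=61 'c': node 9→10  ** P1@[58:61]
i=62 'a': node 10→1 ·f
i=63 'a': node 1→2
i=64 'a': node 2→3
i=65 'b': node 3→4
i=66 'a': node 4→8 ·f
i=67 'a': node 8→9
i=68 'a': node 9→3 ·f
i=69 'a': node 3→3 ·f
i=70 'a': node 3→3 ·f
i=71 'b': node 3→4
i=72 'c': node 4→5
i=73 'c': node 5→6  ** P0@[68:73]

Result: [[4,1],[8,1],[14,0],[20,0],[30,0],[34,1],[38,1],[44,0],[50,1],[55,1],[61,1],[73,0]]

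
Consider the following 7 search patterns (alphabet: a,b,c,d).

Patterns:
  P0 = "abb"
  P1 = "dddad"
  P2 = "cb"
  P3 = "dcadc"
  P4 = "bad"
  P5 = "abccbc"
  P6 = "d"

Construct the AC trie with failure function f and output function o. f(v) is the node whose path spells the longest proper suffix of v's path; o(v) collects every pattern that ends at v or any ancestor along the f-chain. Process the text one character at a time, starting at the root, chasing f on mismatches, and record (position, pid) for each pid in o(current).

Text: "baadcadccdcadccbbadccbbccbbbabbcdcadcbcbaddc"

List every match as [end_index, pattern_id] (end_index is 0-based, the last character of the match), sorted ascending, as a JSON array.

Construct AC machine:
Trie nodes:
  n0 'ε': a→1 b→15 c→9 d→4
  n1 'a': b→2
  n2 'ab': b→3 c→18
  n3 'abb': ·  [P0 ends]
  n4 'd': c→11 d→5  [P6 ends]
  n5 'dd': d→6
  n6 'ddd': a→7
  n7 'ddda': d→8
  n8 'dddad': ·  [P1 ends]
  n9 'c': b→10
  n10 'cb': ·  [P2 ends]
  n11 'dc': a→12
  n12 'dca': d→13
  n13 'dcad': c→14
  n14 'dcadc': ·  [P3 ends]
  n15 'b': a→16
  n16 'ba': d→17
  n17 'bad': ·  [P4 ends]
  n18 'abc': c→19
  n19 'abcc': b→20
  n20 'abccb': c→21
  n21 'abccbc': ·  [P5 ends]

BFS fail/out derivation:
  n1('a'): parent n0 fail=0; on 'a' 0 → fail=0;  out ∅∪∅=∅
  n4('d'): parent n0 fail=0; on 'd' 0 → fail=0;  out {6}∪∅={6}
  n9('c'): parent n0 fail=0; on 'c' 0 → fail=0;  out ∅∪∅=∅
  n15('b'): parent n0 fail=0; on 'b' 0 → fail=0;  out ∅∪∅=∅
  n2('ab'): parent n1 fail=0; on 'b' 0 → fail=15;  out ∅∪∅=∅
  n5('dd'): parent n4 fail=0; on 'd' 0 → fail=4;  out ∅∪{6}={6}
  n10('cb'): parent n9 fail=0; on 'b' 0 → fail=15;  out {2}∪∅={2}
  n11('dc'): parent n4 fail=0; on 'c' 0 → fail=9;  out ∅∪∅=∅
  n16('ba'): parent n15 fail=0; on 'a' 0 → fail=1;  out ∅∪∅=∅
  n3('abb'): parent n2 fail=15; on 'b' 15→0 → fail=15;  out {0}∪∅={0}
  n6('ddd'): parent n5 fail=4; on 'd' 4 → fail=5;  out ∅∪{6}={6}
  n12('dca'): parent n11 fail=9; on 'a' 9→0 → fail=1;  out ∅∪∅=∅
  n17('bad'): parent n16 fail=1; on 'd' 1→0 → fail=4;  out {4}∪{6}={4,6}
  n18('abc'): parent n2 fail=15; on 'c' 15→0 → fail=9;  out ∅∪∅=∅
  n7('ddda'): parent n6 fail=5; on 'a' 5→4→0 → fail=1;  out ∅∪∅=∅
  n13('dcad'): parent n12 fail=1; on 'd' 1→0 → fail=4;  out ∅∪{6}={6}
  n19('abcc'): parent n18 fail=9; on 'c' 9→0 → fail=9;  out ∅∪∅=∅
  n8('dddad'): parent n7 fail=1; on 'd' 1→0 → fail=4;  out {1}∪{6}={1,6}
  n14('dcadc'): parent n13 fail=4; on 'c' 4 → fail=11;  out {3}∪∅={3}
  n20('abccb'): parent n19 fail=9; on 'b' 9 → fail=10;  out ∅∪{2}={2}
  n21('abccbc'): parent n20 fail=10; on 'c' 10→15→0 → fail=9;  out {5}∪∅={5}

Scan:
[0] read 'b'  n0⇒n15
[1] read 'a'  n15⇒n16
[2] read 'a'  n16⇒n1 ·f
[3] read 'd'  n1⇒n4 ·f  emit P6@[3:3]
[4] read 'c'  n4⇒n11
[5] read 'a'  n11⇒n12
[6] read 'd'  n12⇒n13  emit P6@[6:6]
[7] read 'c'  n13⇒n14  emit P3@[3:7]
[8] read 'c'  n14⇒n9 ·f
[9] read 'd'  n9⇒n4 ·f  emit P6@[9:9]
[10] read 'c'  n4⇒n11
[11] read 'a'  n11⇒n12
[12] read 'd'  n12⇒n13  emit P6@[12:12]
[13] read 'c'  n13⇒n14  emit P3@[9:13]
[14] read 'c'  n14⇒n9 ·f
[15] read 'b'  n9⇒n10  emit P2@[14:15]
[16] read 'b'  n10⇒n15 ·f
[17] read 'a'  n15⇒n16
[18] read 'd'  n16⇒n17  emit P4@[16:18],P6@[18:18]
[19] read 'c'  n17⇒n11 ·f
[20] read 'c'  n11⇒n9 ·f
[21] read 'b'  n9⇒n10  emit P2@[20:21]
[22] read 'b'  n10⇒n15 ·f
[23] read 'c'  n15⇒n9 ·f
[24] read 'c'  n9⇒n9 ·f
[25] read 'b'  n9⇒n10  emit P2@[24:25]
[26] read 'b'  n10⇒n15 ·f
[27] read 'b'  n15⇒n15 ·f
[28] read 'a'  n15⇒n16
[29] read 'b'  n16⇒n2 ·f
[30] read 'b'  n2⇒n3  emit P0@[28:30]
[31] read 'c'  n3⇒n9 ·f
[32] read 'd'  n9⇒n4 ·f  emit P6@[32:32]
[33] read 'c'  n4⇒n11
[34] read 'a'  n11⇒n12
[35] read 'd'  n12⇒n13  emit P6@[35:35]
[36] read 'c'  n13⇒n14  emit P3@[32:36]
[37] read 'b'  n14⇒n10 ·f  emit P2@[36:37]
[38] read 'c'  n10⇒n9 ·f
[39] read 'b'  n9⇒n10  emit P2@[38:39]
[40] read 'a'  n10⇒n16 ·f
[41] read 'd'  n16⇒n17  emit P4@[39:41],P6@[41:41]
[42] read 'd'  n17⇒n5 ·f  emit P6@[42:42]
[43] read 'c'  n5⇒n11 ·f

All matches (sorted): [[3,6],[6,6],[7,3],[9,6],[12,6],[13,3],[15,2],[18,4],[18,6],[21,2],[25,2],[30,0],[32,6],[35,6],[36,3],[37,2],[39,2],[41,4],[41,6],[42,6]]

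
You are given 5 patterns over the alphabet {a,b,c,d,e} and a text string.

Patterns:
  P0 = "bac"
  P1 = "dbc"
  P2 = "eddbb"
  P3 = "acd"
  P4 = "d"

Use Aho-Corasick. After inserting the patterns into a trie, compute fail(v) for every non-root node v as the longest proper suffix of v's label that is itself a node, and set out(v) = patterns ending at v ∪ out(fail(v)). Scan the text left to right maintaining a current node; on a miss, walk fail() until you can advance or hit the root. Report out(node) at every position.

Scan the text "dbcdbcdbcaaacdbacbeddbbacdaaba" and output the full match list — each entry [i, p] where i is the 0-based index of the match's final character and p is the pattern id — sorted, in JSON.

Construct AC machine:
Trie (insert patterns):
  n0 'ε': a→12 b→1 d→4 e→7
  n1 'b': a→2
  n2 'ba': c→3
  n3 'bac': ·  ←P0
  n4 'd': b→5  ←P4
  n5 'db': c→6
  n6 'dbc': ·  ←P1
  n7 'e': d→8
  n8 'ed': d→9
  n9 'edd': b→10
  n10 'eddb': b→11
  n11 'eddbb': ·  ←P2
  n12 'a': c→13
  n13 'ac': d→14
  n14 'acd': ·  ←P3

BFS fail/out derivation:
  fail(1) 'b': from fail(0)=0 chase 'b': 0 ⇒ 0;  out=∅∪out(0)=∅
  fail(4) 'd': from fail(0)=0 chase 'd': 0 ⇒ 0;  out={4}∪out(0)={4}
  fail(7) 'e': from fail(0)=0 chase 'e': 0 ⇒ 0;  out=∅∪out(0)=∅
  fail(12) 'a': from fail(0)=0 chase 'a': 0 ⇒ 0;  out=∅∪out(0)=∅
  fail(2) 'ba': from fail(1)=0 chase 'a': 0 ⇒ 12;  out=∅∪out(12)=∅
  fail(5) 'db': from fail(4)=0 chase 'b': 0 ⇒ 1;  out=∅∪out(1)=∅
  fail(8) 'ed': from fail(7)=0 chase 'd': 0 ⇒ 4;  out=∅∪out(4)={4}
  fail(13) 'ac': from fail(12)=0 chase 'c': 0 ⇒ 0;  out=∅∪out(0)=∅
  fail(3) 'bac': from fail(2)=12 chase 'c': 12 ⇒ 13;  out={0}∪out(13)={0}
  fail(6) 'dbc': from fail(5)=1 chase 'c': 1→0 ⇒ 0;  out={1}∪out(0)={1}
  fail(9) 'edd': from fail(8)=4 chase 'd': 4→0 ⇒ 4;  out=∅∪out(4)={4}
  fail(14) 'acd': from fail(13)=0 chase 'd': 0 ⇒ 4;  out={3}∪out(4)={3,4}
  fail(10) 'eddb': from fail(9)=4 chase 'b': 4 ⇒ 5;  out=∅∪out(5)=∅
  fail(11) 'eddbb': from fail(10)=5 chase 'b': 5→1→0 ⇒ 1;  out={2}∪out(1)={2}

Scan:
[0] read 'd'  n0⇒n4  emit P4@[0:0]
[1] read 'b'  n4⇒n5
[2] read 'c'  n5⇒n6  emit P1@[0:2]
[3] read 'd'  n6⇒n4 (via fail)  emit P4@[3:3]
[4] read 'b'  n4⇒n5
[5] read 'c'  n5⇒n6  emit P1@[3:5]
[6] read 'd'  n6⇒n4 (via fail)  emit P4@[6:6]
[7] read 'b'  n4⇒n5
[8] read 'c'  n5⇒n6  emit P1@[6:8]
[9] read 'a'  n6⇒n12 (via fail)
[10] read 'a'  n12⇒n12 (via fail)
[11] read 'a'  n12⇒n12 (via fail)
[12] read 'c'  n12⇒n13
[13] read 'd'  n13⇒n14  emit P3@[11:13],P4@[13:13]
[14] read 'b'  n14⇒n5 (via fail)
[15] read 'a'  n5⇒n2 (via fail)
[16] read 'c'  n2⇒n3  emit P0@[14:16]
[17] read 'b'  n3⇒n1 (via fail)
[18] read 'e'  n1⇒n7 (via fail)
[19] read 'd'  n7⇒n8  emit P4@[19:19]
[20] read 'd'  n8⇒n9  emit P4@[20:20]
[21] read 'b'  n9⇒n10
[22] read 'b'  n10⇒n11  emit P2@[18:22]
[23] read 'a'  n11⇒n2 (via fail)
[24] read 'c'  n2⇒n3  emit P0@[22:24]
[25] read 'd'  n3⇒n14 (via fail)  emit P3@[23:25],P4@[25:25]
[26] read 'a'  n14⇒n12 (via fail)
[27] read 'a'  n12⇒n12 (via fail)
[28] read 'b'  n12⇒n1 (via fail)
[29] read 'a'  n1⇒n2

All matches (sorted): [[0,4],[2,1],[3,4],[5,1],[6,4],[8,1],[13,3],[13,4],[16,0],[19,4],[20,4],[22,2],[24,0],[25,3],[25,4]]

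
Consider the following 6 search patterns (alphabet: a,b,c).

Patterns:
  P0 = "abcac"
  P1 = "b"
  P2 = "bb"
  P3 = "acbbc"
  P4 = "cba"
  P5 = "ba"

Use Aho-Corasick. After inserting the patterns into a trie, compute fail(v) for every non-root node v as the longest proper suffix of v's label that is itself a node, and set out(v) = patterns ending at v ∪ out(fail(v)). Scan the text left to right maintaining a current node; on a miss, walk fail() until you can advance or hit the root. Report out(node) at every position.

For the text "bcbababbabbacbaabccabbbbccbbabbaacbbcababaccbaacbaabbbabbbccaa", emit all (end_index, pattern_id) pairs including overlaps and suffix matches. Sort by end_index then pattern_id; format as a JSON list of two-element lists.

Construct AC machine:
Trie (insert patterns):
  n0 'ε': a→1 b→6 c→12
  n1 'a': b→2 c→8
  n2 'ab': c→3
  n3 'abc': a→4
  n4 'abca': c→5
  n5 'abcac': ·  [P0 ends]
  n6 'b': a→15 b→7  [P1 ends]
  n7 'bb': ·  [P2 ends]
  n8 'ac': b→9
  n9 'acb': b→10
  n10 'acbb': c→11
  n11 'acbbc': ·  [P3 ends]
  n12 'c': b→13
  n13 'cb': a→14
  n14 'cba': ·  [P4 ends]
  n15 'ba': ·  [P5 ends]

BFS fail/out derivation:
  n1('a'): parent n0 fail=0; on 'a' 0 → fail=0;  out ∅∪∅=∅
  n6('b'): parent n0 fail=0; on 'b' 0 → fail=0;  out {1}∪∅={1}
  n12('c'): parent n0 fail=0; on 'c' 0 → fail=0;  out ∅∪∅=∅
  n2('ab'): parent n1 fail=0; on 'b' 0 → fail=6;  out ∅∪{1}={1}
  n7('bb'): parent n6 fail=0; on 'b' 0 → fail=6;  out {2}∪{1}={1,2}
  n8('ac'): parent n1 fail=0; on 'c' 0 → fail=12;  out ∅∪∅=∅
  n13('cb'): parent n12 fail=0; on 'b' 0 → fail=6;  out ∅∪{1}={1}
  n15('ba'): parent n6 fail=0; on 'a' 0 → fail=1;  out {5}∪∅={5}
  n3('abc'): parent n2 fail=6; on 'c' 6→0 → fail=12;  out ∅∪∅=∅
  n9('acb'): parent n8 fail=12; on 'b' 12 → fail=13;  out ∅∪{1}={1}
  n14('cba'): parent n13 fail=6; on 'a' 6 → fail=15;  out {4}∪{5}={4,5}
  n4('abca'): parent n3 fail=12; on 'a' 12→0 → fail=1;  out ∅∪∅=∅
  n10('acbb'): parent n9 fail=13; on 'b' 13→6 → fail=7;  out ∅∪{1,2}={1,2}
  n5('abcac'): parent n4 fail=1; on 'c' 1 → fail=8;  out {0}∪∅={0}
  n11('acbbc'): parent n10 fail=7; on 'c' 7→6→0 → fail=12;  out {3}∪∅={3}

Scan:
i=0 'b': node 0→6  → match P1@[0:0]
i=1 'c': node 6→12 ·f
i=2 'b': node 12→13  → match P1@[2:2]
i=3 'a': node 13→14  → match P4@[1:3],P5@[2:3]
i=4 'b': node 14→2 ·f  → match P1@[4:4]
i=5 'a': node 2→15 ·f  → match P5@[4:5]
i=6 'b': node 15→2 ·f  → match P1@[6:6]
i=7 'b': node 2→7 ·f  → match P1@[7:7],P2@[6:7]
i=8 'a': node 7→15 ·f  → match P5@[7:8]
i=9 'b': node 15→2 ·f  → match P1@[9:9]
i=10 'b': node 2→7 ·f  → match P1@[10:10],P2@[9:10]
i=11 'a': node 7→15 ·f  → match P5@[10:11]
i=12 'c': node 15→8 ·f
i=13 'b': node 8→9  → match P1@[13:13]
i=14 'a': node 9→14 ·f  → match P4@[12:14],P5@[13:14]
i=15 'a': node 14→1 ·f
i=16 'b': node 1→2  → match P1@[16:16]
i=17 'c': node 2→3
i=18 'c': node 3→12 ·f
i=19 'a': node 12→1 ·f
i=20 'b': node 1→2  → match P1@[20:20]
i=21 'b': node 2→7 ·f  → match P1@[21:21],P2@[20:21]
i=22 'b': node 7→7 ·f  → match P1@[22:22],P2@[21:22]
i=23 'b': node 7→7 ·f  → match P1@[23:23],P2@[22:23]
i=24 'c': node 7→12 ·f
i=25 'c': node 12→12 ·f
i=26 'b': node 12→13  → match P1@[26:26]
i=27 'b': node 13→7 ·f  → match P1@[27:27],P2@[26:27]
i=28 'a': node 7→15 ·f  → match P5@[27:28]
i=29 'b': node 15→2 ·f  → match P1@[29:29]
i=30 'b': node 2→7 ·f  → match P1@[30:30],P2@[29:30]
i=31 'a': node 7→15 ·f  → match P5@[30:31]
i=32 'a': node 15→1 ·f
i=33 'c': node 1→8
i=34 'b': node 8→9  → match P1@[34:34]
i=35 'b': node 9→10  → match P1@[35:35],P2@[34:35]
i=36 'c': node 10→11  → match P3@[32:36]
i=37 'a': node 11→1 ·f
i=38 'b': node 1→2  → match P1@[38:38]
i=39 'a': node 2→15 ·f  → match P5@[38:39]
i=40 'b': node 15→2 ·f  → match P1@[40:40]
i=41 'a': node 2→15 ·f  → match P5@[40:41]
i=42 'c': node 15→8 ·f
i=43 'c': node 8→12 ·f
i=44 'b': node 12→13  → match P1@[44:44]
i=45 'a': node 13→14  → match P4@[43:45],P5@[44:45]
i=46 'a': node 14→1 ·f
i=47 'c': node 1→8
i=48 'b': node 8→9  → match P1@[48:48]
i=49 'a': node 9→14 ·f  → match P4@[47:49],P5@[48:49]
i=50 'a': node 14→1 ·f
i=51 'b': node 1→2  → match P1@[51:51]
i=52 'b': node 2→7 ·f  → match P1@[52:52],P2@[51:52]
i=53 'b': node 7→7 ·f  → match P1@[53:53],P2@[52:53]
i=54 'a': node 7→15 ·f  → match P5@[53:54]
i=55 'b': node 15→2 ·f  → match P1@[55:55]
i=56 'b': node 2→7 ·f  → match P1@[56:56],P2@[55:56]
i=57 'b': node 7→7 ·f  → match P1@[57:57],P2@[56:57]
i=58 'c': node 7→12 ·f
i=59 'c': node 12→12 ·f
i=60 'a': node 12→1 ·f
i=61 'a': node 1→1 ·f

Matches: [[0,1],[2,1],[3,4],[3,5],[4,1],[5,5],[6,1],[7,1],[7,2],[8,5],[9,1],[10,1],[10,2],[11,5],[13,1],[14,4],[14,5],[16,1],[20,1],[21,1],[21,2],[22,1],[22,2],[23,1],[23,2],[26,1],[27,1],[27,2],[28,5],[29,1],[30,1],[30,2],[31,5],[34,1],[35,1],[35,2],[36,3],[38,1],[39,5],[40,1],[41,5],[44,1],[45,4],[45,5],[48,1],[49,4],[49,5],[51,1],[52,1],[52,2],[53,1],[53,2],[54,5],[55,1],[56,1],[56,2],[57,1],[57,2]]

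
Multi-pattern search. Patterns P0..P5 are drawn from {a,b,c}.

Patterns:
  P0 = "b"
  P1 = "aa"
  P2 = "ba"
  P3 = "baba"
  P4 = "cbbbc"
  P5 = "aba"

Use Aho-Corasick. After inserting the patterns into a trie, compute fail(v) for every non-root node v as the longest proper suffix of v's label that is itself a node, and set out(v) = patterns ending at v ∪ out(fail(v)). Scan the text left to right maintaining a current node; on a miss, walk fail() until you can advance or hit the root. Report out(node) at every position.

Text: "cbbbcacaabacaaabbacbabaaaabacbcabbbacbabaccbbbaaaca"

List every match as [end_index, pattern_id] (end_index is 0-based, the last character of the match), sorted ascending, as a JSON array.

Construct AC machine:
Trie nodes:
  0='ε' goto a→2 b→1 c→7
  1='b' goto a→4  [P0 ends]
  2='a' goto a→3 b→12
  3='aa' goto ·  [P1 ends]
  4='ba' goto b→5  [P2 ends]
  5='bab' goto a→6
  6='baba' goto ·  [P3 ends]
  7='c' goto b→8
  8='cb' goto b→9
  9='cbb' goto b→10
  10='cbbb' goto c→11
  11='cbbbc' goto ·  [P4 ends]
  12='ab' goto a→13
  13='aba' goto ·  [P5 ends]

Failure links (BFS by depth):
  fail(1) 'b': from fail(0)=0 chase 'b': 0 ⇒ 0;  out={0}∪out(0)={0}
  fail(2) 'a': from fail(0)=0 chase 'a': 0 ⇒ 0;  out=∅∪out(0)=∅
  fail(7) 'c': from fail(0)=0 chase 'c': 0 ⇒ 0;  out=∅∪out(0)=∅
  fail(3) 'aa': from fail(2)=0 chase 'a': 0 ⇒ 2;  out={1}∪out(2)={1}
  fail(4) 'ba': from fail(1)=0 chase 'a': 0 ⇒ 2;  out={2}∪out(2)={2}
  fail(8) 'cb': from fail(7)=0 chase 'b': 0 ⇒ 1;  out=∅∪out(1)={0}
  fail(12) 'ab': from fail(2)=0 chase 'b': 0 ⇒ 1;  out=∅∪out(1)={0}
  fail(5) 'bab': from fail(4)=2 chase 'b': 2 ⇒ 12;  out=∅∪out(12)={0}
  fail(9) 'cbb': from fail(8)=1 chase 'b': 1→0 ⇒ 1;  out=∅∪out(1)={0}
  fail(13) 'aba': from fail(12)=1 chase 'a': 1 ⇒ 4;  out={5}∪out(4)={2,5}
  fail(6) 'baba': from fail(5)=12 chase 'a': 12 ⇒ 13;  out={3}∪out(13)={2,3,5}
  fail(10) 'cbbb': from fail(9)=1 chase 'b': 1→0 ⇒ 1;  out=∅∪out(1)={0}
  fail(11) 'cbbbc': from fail(10)=1 chase 'c': 1→0 ⇒ 7;  out={4}∪out(7)={4}

Text stream:
i=0 'c': node 0→7
i=1 'b': node 7→8  → match P0@[1:1]
i=2 'b': node 8→9  → match P0@[2:2]
i=3 'b': node 9→10  → match P0@[3:3]
i=4 'c': node 10→11  → match P4@[0:4]
i=5 'a': node 11→2 ·f
i=6 'c': node 2→7 ·f
i=7 'a': node 7→2 ·f
i=8 'a': node 2→3  → match P1@[7:8]
i=9 'b': node 3→12 ·f  → match P0@[9:9]
i=10 'a': node 12→13  → match P2@[9:10],P5@[8:10]
i=11 'c': node 13→7 ·f
i=12 'a': node 7→2 ·f
i=13 'a': node 2→3  → match P1@[12:13]
i=14 'a': node 3→3 ·f  → match P1@[13:14]
i=15 'b': node 3→12 ·f  → match P0@[15:15]
i=16 'b': node 12→1 ·f  → match P0@[16:16]
i=17 'a': node 1→4  → match P2@[16:17]
i=18 'c': node 4→7 ·f
i=19 'b': node 7→8  → match P0@[19:19]
i=20 'a': node 8→4 ·f  → match P2@[19:20]
i=21 'b': node 4→5  → match P0@[21:21]
i=22 'a': node 5→6  → match P2@[21:22],P3@[19:22],P5@[20:22]
i=23 'a': node 6→3 ·f  → match P1@[22:23]
i=24 'a': node 3→3 ·f  → match P1@[23:24]
i=25 'a': node 3→3 ·f  → match P1@[24:25]
i=26 'b': node 3→12 ·f  → match P0@[26:26]
i=27 'a': node 12→13  → match P2@[26:27],P5@[25:27]
i=28 'c': node 13→7 ·f
i=29 'b': node 7→8  → match P0@[29:29]
i=30 'c': node 8→7 ·f
i=31 'a': node 7→2 ·f
i=32 'b': node 2→12  → match P0@[32:32]
i=33 'b': node 12→1 ·f  → match P0@[33:33]
i=34 'b': node 1→1 ·f  → match P0@[34:34]
i=35 'a': node 1→4  → match P2@[34:35]
i=36 'c': node 4→7 ·f
i=37 'b': node 7→8  → match P0@[37:37]
i=38 'a': node 8→4 ·f  → match P2@[37:38]
i=39 'b': node 4→5  → match P0@[39:39]
i=40 'a': node 5→6  → match P2@[39:40],P3@[37:40],P5@[38:40]
i=41 'c': node 6→7 ·f
i=42 'c': node 7→7 ·f
i=43 'b': node 7→8  → match P0@[43:43]
i=44 'b': node 8→9  → match P0@[44:44]
i=45 'b': node 9→10  → match P0@[45:45]
i=46 'a': node 10→4 ·f  → match P2@[45:46]
i=47 'a': node 4→3 ·f  → match P1@[46:47]
i=48 'a': node 3→3 ·f  → match P1@[47:48]
i=49 'c': node 3→7 ·f
i=50 'a': node 7→2 ·f

Result: [[1,0],[2,0],[3,0],[4,4],[8,1],[9,0],[10,2],[10,5],[13,1],[14,1],[15,0],[16,0],[17,2],[19,0],[20,2],[21,0],[22,2],[22,3],[22,5],[23,1],[24,1],[25,1],[26,0],[27,2],[27,5],[29,0],[32,0],[33,0],[34,0],[35,2],[37,0],[38,2],[39,0],[40,2],[40,3],[40,5],[43,0],[44,0],[45,0],[46,2],[47,1],[48,1]]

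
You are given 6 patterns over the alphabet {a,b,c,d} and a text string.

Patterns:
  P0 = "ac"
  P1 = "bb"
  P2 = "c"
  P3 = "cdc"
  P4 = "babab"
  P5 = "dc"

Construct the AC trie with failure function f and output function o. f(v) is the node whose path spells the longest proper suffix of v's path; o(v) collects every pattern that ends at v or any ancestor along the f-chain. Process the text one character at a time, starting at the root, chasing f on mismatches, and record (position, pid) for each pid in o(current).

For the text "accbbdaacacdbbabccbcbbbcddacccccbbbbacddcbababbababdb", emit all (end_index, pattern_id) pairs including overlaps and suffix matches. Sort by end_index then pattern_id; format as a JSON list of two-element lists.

Build:
Trie nodes:
  0='ε' goto a→1 b→3 c→5 d→12
  1='a' goto c→2
  2='ac' goto ·  [P0 ends]
  3='b' goto a→8 b→4
  4='bb' goto ·  [P1 ends]
  5='c' goto d→6  [P2 ends]
  6='cd' goto c→7
  7='cdc' goto ·  [P3 ends]
  8='ba' goto b→9
  9='bab' goto a→10
  10='baba' goto b→11
  11='babab' goto ·  [P4 ends]
  12='d' goto c→13
  13='dc' goto ·  [P5 ends]

BFS fail/out derivation:
  fail(1) 'a': from fail(0)=0 chase 'a': 0 ⇒ 0;  out=∅∪out(0)=∅
  fail(3) 'b': from fail(0)=0 chase 'b': 0 ⇒ 0;  out=∅∪out(0)=∅
  fail(5) 'c': from fail(0)=0 chase 'c': 0 ⇒ 0;  out={2}∪out(0)={2}
  fail(12) 'd': from fail(0)=0 chase 'd': 0 ⇒ 0;  out=∅∪out(0)=∅
  fail(2) 'ac': from fail(1)=0 chase 'c': 0 ⇒ 5;  out={0}∪out(5)={0,2}
  fail(4) 'bb': from fail(3)=0 chase 'b': 0 ⇒ 3;  out={1}∪out(3)={1}
  fail(6) 'cd': from fail(5)=0 chase 'd': 0 ⇒ 12;  out=∅∪out(12)=∅
  fail(8) 'ba': from fail(3)=0 chase 'a': 0 ⇒ 1;  out=∅∪out(1)=∅
  fail(13) 'dc': from fail(12)=0 chase 'c': 0 ⇒ 5;  out={5}∪out(5)={2,5}
  fail(7) 'cdc': from fail(6)=12 chase 'c': 12 ⇒ 13;  out={3}∪out(13)={2,3,5}
  fail(9) 'bab': from fail(8)=1 chase 'b': 1→0 ⇒ 3;  out=∅∪out(3)=∅
  fail(10) 'baba': from fail(9)=3 chase 'a': 3 ⇒ 8;  out=∅∪out(8)=∅
  fail(11) 'babab': from fail(10)=8 chase 'b': 8 ⇒ 9;  out={4}∪out(9)={4}

Run:
i=0 'a': node 0→1
i=1 'c': node 1→2  → match P0@[0:1],P2@[1:1]
i=2 'c': node 2→5 ·f  → match P2@[2:2]
i=3 'b': node 5→3 ·f
i=4 'b': node 3→4  → match P1@[3:4]
i=5 'd': node 4→12 ·f
i=6 'a': node 12→1 ·f
i=7 'a': node 1→1 ·f
i=8 'c': node 1→2  → match P0@[7:8],P2@[8:8]
i=9 'a': node 2→1 ·f
i=10 'c': node 1→2  → match P0@[9:10],P2@[10:10]
i=11 'd': node 2→6 ·f
i=12 'b': node 6→3 ·f
i=13 'b': node 3→4  → match P1@[12:13]
i=14 'a': node 4→8 ·f
i=15 'b': node 8→9
i=16 'c': node 9→5 ·f  → match P2@[16:16]
i=17 'c': node 5→5 ·f  → match P2@[17:17]
i=18 'b': node 5→3 ·f
i=19 'c': node 3→5 ·f  → match P2@[19:19]
i=20 'b': node 5→3 ·f
i=21 'b': node 3→4  → match P1@[20:21]
i=22 'b': node 4→4 ·f  → match P1@[21:22]
i=23 'c': node 4→5 ·f  → match P2@[23:23]
i=24 'd': node 5→6
i=25 'd': node 6→12 ·f
i=26 'a': node 12→1 ·f
i=27 'c': node 1→2  → match P0@[26:27],P2@[27:27]
i=28 'c': node 2→5 ·f  → match P2@[28:28]
i=29 'c': node 5→5 ·f  → match P2@[29:29]
i=30 'c': node 5→5 ·f  → match P2@[30:30]
i=31 'c': node 5→5 ·f  → match P2@[31:31]
i=32 'b': node 5→3 ·f
i=33 'b': node 3→4  → match P1@[32:33]
i=34 'b': node 4→4 ·f  → match P1@[33:34]
i=35 'b': node 4→4 ·f  → match P1@[34:35]
i=36 'a': node 4→8 ·f
i=37 'c': node 8→2 ·f  → match P0@[36:37],P2@[37:37]
i=38 'd': node 2→6 ·f
i=39 'd': node 6→12 ·f
i=40 'c': node 12→13  → match P2@[40:40],P5@[39:40]
i=41 'b': node 13→3 ·f
i=42 'a': node 3→8
i=43 'b': node 8→9
i=44 'a': node 9→10
i=45 'b': node 10→11  → match P4@[41:45]
i=46 'b': node 11→4 ·f  → match P1@[45:46]
i=47 'a': node 4→8 ·f
i=48 'b': node 8→9
i=49 'a': node 9→10
i=50 'b': node 10→11  → match P4@[46:50]
i=51 'd': node 11→12 ·f
i=52 'b': node 12→3 ·f

All matches (sorted): [[1,0],[1,2],[2,2],[4,1],[8,0],[8,2],[10,0],[10,2],[13,1],[16,2],[17,2],[19,2],[21,1],[22,1],[23,2],[27,0],[27,2],[28,2],[29,2],[30,2],[31,2],[33,1],[34,1],[35,1],[37,0],[37,2],[40,2],[40,5],[45,4],[46,1],[50,4]]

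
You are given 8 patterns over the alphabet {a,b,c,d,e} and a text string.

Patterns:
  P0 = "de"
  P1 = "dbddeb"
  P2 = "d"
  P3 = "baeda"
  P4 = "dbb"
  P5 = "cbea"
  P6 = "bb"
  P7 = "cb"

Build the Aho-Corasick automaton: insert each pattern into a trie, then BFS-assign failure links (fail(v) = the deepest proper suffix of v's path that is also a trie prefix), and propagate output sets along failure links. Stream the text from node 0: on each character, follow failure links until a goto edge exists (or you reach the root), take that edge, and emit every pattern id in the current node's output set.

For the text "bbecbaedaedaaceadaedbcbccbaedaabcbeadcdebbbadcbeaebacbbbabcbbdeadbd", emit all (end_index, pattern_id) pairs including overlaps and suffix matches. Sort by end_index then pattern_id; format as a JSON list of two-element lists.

Construct AC machine:
Trie (insert patterns):
  n0 'ε': b→8 c→14 d→1
  n1 'd': b→3 e→2  [P2 ends]
  n2 'de': ·  [P0 ends]
  n3 'db': b→13 d→4
  n4 'dbd': d→5
  n5 'dbdd': e→6
  n6 'dbdde': b→7
  n7 'dbddeb': ·  [P1 ends]
  n8 'b': a→9 b→18
  n9 'ba': e→10
  n10 'bae': d→11
  n11 'baed': a→12
  n12 'baeda': ·  [P3 ends]
  n13 'dbb': ·  [P4 ends]
  n14 'c': b→15
  n15 'cb': e→16  [P7 ends]
  n16 'cbe': a→17
  n17 'cbea': ·  [P5 ends]
  n18 'bb': ·  [P6 ends]

BFS fail/out derivation:
  fail(1) 'd': from fail(0)=0 chase 'd': 0 ⇒ 0;  out={2}∪out(0)={2}
  fail(8) 'b': from fail(0)=0 chase 'b': 0 ⇒ 0;  out=∅∪out(0)=∅
  fail(14) 'c': from fail(0)=0 chase 'c': 0 ⇒ 0;  out=∅∪out(0)=∅
  fail(2) 'de': from fail(1)=0 chase 'e': 0 ⇒ 0;  out={0}∪out(0)={0}
  fail(3) 'db': from fail(1)=0 chase 'b': 0 ⇒ 8;  out=∅∪out(8)=∅
  fail(9) 'ba': from fail(8)=0 chase 'a': 0 ⇒ 0;  out=∅∪out(0)=∅
  fail(15) 'cb': from fail(14)=0 chase 'b': 0 ⇒ 8;  out={7}∪out(8)={7}
  fail(18) 'bb': from fail(8)=0 chase 'b': 0 ⇒ 8;  out={6}∪out(8)={6}
  fail(4) 'dbd': from fail(3)=8 chase 'd': 8→0 ⇒ 1;  out=∅∪out(1)={2}
  fail(10) 'bae': from fail(9)=0 chase 'e': 0 ⇒ 0;  out=∅∪out(0)=∅
  fail(13) 'dbb': from fail(3)=8 chase 'b': 8 ⇒ 18;  out={4}∪out(18)={4,6}
  fail(16) 'cbe': from fail(15)=8 chase 'e': 8→0 ⇒ 0;  out=∅∪out(0)=∅
  fail(5) 'dbdd': from fail(4)=1 chase 'd': 1→0 ⇒ 1;  out=∅∪out(1)={2}
  fail(11) 'baed': from fail(10)=0 chase 'd': 0 ⇒ 1;  out=∅∪out(1)={2}
  fail(17) 'cbea': from fail(16)=0 chase 'a': 0 ⇒ 0;  out={5}∪out(0)={5}
  fail(6) 'dbdde': from fail(5)=1 chase 'e': 1 ⇒ 2;  out=∅∪out(2)={0}
  fail(12) 'baeda': from fail(11)=1 chase 'a': 1→0 ⇒ 0;  out={3}∪out(0)={3}
  fail(7) 'dbddeb': from fail(6)=2 chase 'b': 2→0 ⇒ 8;  out={1}∪out(8)={1}

Run:
pos 0 'b': at 8
pos 1 'b': at 18  → match P6@[0:1]
pos 2 'e': at 0 (fail-walked)
pos 3 'c': at 14
pos 4 'b': at 15  → match P7@[3:4]
pos 5 'a': at 9 (fail-walked)
pos 6 'e': at 10
pos 7 'd': at 11  → match P2@[7:7]
pos 8 'a': at 12  → match P3@[4:8]
pos 9 'e': at 0 (fail-walked)
pos 10 'd': at 1  → match P2@[10:10]
pos 11 'a': at 0 (fail-walked)
pos 12 'a': at 0
pos 13 'c': at 14
pos 14 'e': at 0 (fail-walked)
pos 15 'a': at 0
pos 16 'd': at 1  → match P2@[16:16]
pos 17 'a': at 0 (fail-walked)
pos 18 'e': at 0
pos 19 'd': at 1  → match P2@[19:19]
pos 20 'b': at 3
pos 21 'c': at 14 (fail-walked)
pos 22 'b': at 15  → match P7@[21:22]
pos 23 'c': at 14 (fail-walked)
pos 24 'c': at 14 (fail-walked)
pos 25 'b': at 15  → match P7@[24:25]
pos 26 'a': at 9 (fail-walked)
pos 27 'e': at 10
pos 28 'd': at 11  → match P2@[28:28]
pos 29 'a': at 12  → match P3@[25:29]
pos 30 'a': at 0 (fail-walked)
pos 31 'b': at 8
pos 32 'c': at 14 (fail-walked)
pos 33 'b': at 15  → match P7@[32:33]
pos 34 'e': at 16
pos 35 'a': at 17  → match P5@[32:35]
pos 36 'd': at 1 (fail-walked)  → match P2@[36:36]
pos 37 'c': at 14 (fail-walked)
pos 38 'd': at 1 (fail-walked)  → match P2@[38:38]
pos 39 'e': at 2  → match P0@[38:39]
pos 40 'b': at 8 (fail-walked)
pos 41 'b': at 18  → match P6@[40:41]
pos 42 'b': at 18 (fail-walked)  → match P6@[41:42]
pos 43 'a': at 9 (fail-walked)
pos 44 'd': at 1 (fail-walked)  → match P2@[44:44]
pos 45 'c': at 14 (fail-walked)
pos 46 'b': at 15  → match P7@[45:46]
pos 47 'e': at 16
pos 48 'a': at 17  → match P5@[45:48]
pos 49 'e': at 0 (fail-walked)
pos 50 'b': at 8
pos 51 'a': at 9
pos 52 'c': at 14 (fail-walked)
pos 53 'b': at 15  → match P7@[52:53]
pos 54 'b': at 18 (fail-walked)  → match P6@[53:54]
pos 55 'b': at 18 (fail-walked)  → match P6@[54:55]
pos 56 'a': at 9 (fail-walked)
pos 57 'b': at 8 (fail-walked)
pos 58 'c': at 14 (fail-walked)
pos 59 'b': at 15  → match P7@[58:59]
pos 60 'b': at 18 (fail-walked)  → match P6@[59:60]
pos 61 'd': at 1 (fail-walked)  → match P2@[61:61]
pos 62 'e': at 2  → match P0@[61:62]
pos 63 'a': at 0 (fail-walked)
pos 64 'd': at 1  → match P2@[64:64]
pos 65 'b': at 3
pos 66 'd': at 4  → match P2@[66:66]

Matches: [[1,6],[4,7],[7,2],[8,3],[10,2],[16,2],[19,2],[22,7],[25,7],[28,2],[29,3],[33,7],[35,5],[36,2],[38,2],[39,0],[41,6],[42,6],[44,2],[46,7],[48,5],[53,7],[54,6],[55,6],[59,7],[60,6],[61,2],[62,0],[64,2],[66,2]]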